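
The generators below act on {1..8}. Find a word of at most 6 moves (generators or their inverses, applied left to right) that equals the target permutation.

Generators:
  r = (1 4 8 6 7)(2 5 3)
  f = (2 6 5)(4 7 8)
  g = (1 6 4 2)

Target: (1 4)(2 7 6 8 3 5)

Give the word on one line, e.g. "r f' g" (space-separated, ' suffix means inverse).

r g' g' f' r

  after r: (1 4 8 6 7)(2 5 3)
  after g': (1 6 7 2 5 3 4 8)
  after g': (2 5 3 6 7 4 8)
  after f': (2 6 4 7 8 5 3)
  after r: (1 4)(2 7 6 8 3 5)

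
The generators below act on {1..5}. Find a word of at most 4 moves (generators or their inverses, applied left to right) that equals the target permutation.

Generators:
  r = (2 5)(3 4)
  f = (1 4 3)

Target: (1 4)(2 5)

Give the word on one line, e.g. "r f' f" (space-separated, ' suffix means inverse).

  after f': (1 3 4)
  after r: (1 4)(2 5)

f' r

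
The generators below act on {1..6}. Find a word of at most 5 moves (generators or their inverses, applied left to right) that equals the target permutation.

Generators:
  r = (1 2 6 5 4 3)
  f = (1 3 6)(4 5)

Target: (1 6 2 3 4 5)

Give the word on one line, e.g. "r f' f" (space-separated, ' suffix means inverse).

f r f'

  after f: (1 3 6)(4 5)
  after r: (2 6)(3 5)
  after f': (1 6 2 3 4 5)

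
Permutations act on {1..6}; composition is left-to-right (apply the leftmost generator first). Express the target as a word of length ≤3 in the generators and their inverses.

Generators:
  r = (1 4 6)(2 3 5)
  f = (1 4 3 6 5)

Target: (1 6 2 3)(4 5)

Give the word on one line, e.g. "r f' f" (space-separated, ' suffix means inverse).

  after f: (1 4 3 6 5)
  after r: (1 6 2 3)(4 5)

f r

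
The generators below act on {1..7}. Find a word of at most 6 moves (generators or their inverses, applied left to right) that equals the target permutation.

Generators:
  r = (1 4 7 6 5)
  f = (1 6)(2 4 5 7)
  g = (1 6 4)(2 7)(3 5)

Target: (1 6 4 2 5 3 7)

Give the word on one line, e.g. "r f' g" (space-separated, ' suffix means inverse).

g' f r' f' f'

  after g': (1 4 6)(2 7)(3 5)
  after f: (1 5 3 7 4)
  after r': (1 6 7)(3 4 5)
  after f': (2 7 6 5 3)
  after f': (1 6 4 2 5 3 7)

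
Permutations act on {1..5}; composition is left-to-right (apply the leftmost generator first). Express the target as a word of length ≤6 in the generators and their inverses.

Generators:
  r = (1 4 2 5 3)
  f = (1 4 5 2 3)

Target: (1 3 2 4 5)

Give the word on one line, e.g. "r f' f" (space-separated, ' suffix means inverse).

  after f': (1 3 2 5 4)
  after f': (1 2 4 3 5)
  after f': (1 5 3 4 2)
  after r: (1 3 2 4 5)

f' f' f' r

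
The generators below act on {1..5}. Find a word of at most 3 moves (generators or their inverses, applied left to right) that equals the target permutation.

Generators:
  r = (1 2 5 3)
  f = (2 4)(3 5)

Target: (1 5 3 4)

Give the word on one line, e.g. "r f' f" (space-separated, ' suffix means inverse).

  after f': (2 4)(3 5)
  after r': (1 3 2 4)
  after f': (1 5 3 4)

f' r' f'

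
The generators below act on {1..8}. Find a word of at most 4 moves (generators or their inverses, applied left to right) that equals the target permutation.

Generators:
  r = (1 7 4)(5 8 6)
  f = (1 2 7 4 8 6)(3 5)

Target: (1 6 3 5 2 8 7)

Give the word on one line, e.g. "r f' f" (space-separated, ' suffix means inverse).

  after r: (1 7 4)(5 8 6)
  after f': (1 2)(3 5 4 6)
  after f': (2 6 5 7)(4 8)
  after f': (1 6 3 5 2 8 7)

r f' f' f'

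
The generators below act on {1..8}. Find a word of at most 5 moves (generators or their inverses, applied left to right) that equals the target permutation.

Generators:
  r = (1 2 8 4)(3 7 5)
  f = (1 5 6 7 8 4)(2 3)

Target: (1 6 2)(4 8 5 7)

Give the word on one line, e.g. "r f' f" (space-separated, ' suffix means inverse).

  after r: (1 2 8 4)(3 7 5)
  after r: (1 8)(2 4)(3 5 7)
  after f': (1 7 2 8 4 3)(5 6)
  after r: (1 5 6 3 2 4 7 8)
  after f: (1 6 2)(4 8 5 7)

r r f' r f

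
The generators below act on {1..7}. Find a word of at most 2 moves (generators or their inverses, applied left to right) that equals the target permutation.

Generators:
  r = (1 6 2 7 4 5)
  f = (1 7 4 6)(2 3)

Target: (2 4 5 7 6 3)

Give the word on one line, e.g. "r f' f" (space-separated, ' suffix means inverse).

  after r: (1 6 2 7 4 5)
  after f: (2 4 5 7 6 3)

r f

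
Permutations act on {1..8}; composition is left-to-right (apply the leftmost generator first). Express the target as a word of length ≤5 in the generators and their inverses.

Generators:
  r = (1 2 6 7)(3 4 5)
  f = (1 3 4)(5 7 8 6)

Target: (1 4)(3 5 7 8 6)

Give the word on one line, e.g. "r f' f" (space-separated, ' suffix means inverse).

  after f: (1 3 4)(5 7 8 6)
  after r: (1 4 2 6 3 5)(7 8)
  after r: (1 5 2 7 8)(4 6)
  after r: (1 3 4 7 8 2)(5 6)
  after r: (1 4)(3 5 7 8 6)

f r r r r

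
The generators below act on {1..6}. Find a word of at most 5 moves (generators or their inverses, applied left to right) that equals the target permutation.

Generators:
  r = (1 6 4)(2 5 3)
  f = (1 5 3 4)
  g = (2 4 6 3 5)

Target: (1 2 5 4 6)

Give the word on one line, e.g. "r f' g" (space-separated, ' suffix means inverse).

  after r: (1 6 4)(2 5 3)
  after g: (1 3 4)
  after r': (1 5 2 3 6)
  after g: (1 2 5 4 6)

r g r' g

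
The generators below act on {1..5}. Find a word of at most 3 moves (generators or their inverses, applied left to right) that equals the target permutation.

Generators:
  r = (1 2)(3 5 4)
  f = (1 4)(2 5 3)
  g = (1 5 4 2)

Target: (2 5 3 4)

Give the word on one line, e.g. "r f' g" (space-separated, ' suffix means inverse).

r g' f

  after r: (1 2)(3 5 4)
  after g': (1 4 3)
  after f: (2 5 3 4)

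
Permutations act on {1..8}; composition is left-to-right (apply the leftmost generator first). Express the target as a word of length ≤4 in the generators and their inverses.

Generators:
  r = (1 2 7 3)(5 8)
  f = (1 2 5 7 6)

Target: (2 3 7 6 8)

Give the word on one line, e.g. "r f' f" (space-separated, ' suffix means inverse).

  after r': (1 3 7 2)(5 8)
  after f': (1 3 5 8 2 6 7)
  after f': (1 3 2 7 6 5 8)
  after r: (2 3 7 6 8)

r' f' f' r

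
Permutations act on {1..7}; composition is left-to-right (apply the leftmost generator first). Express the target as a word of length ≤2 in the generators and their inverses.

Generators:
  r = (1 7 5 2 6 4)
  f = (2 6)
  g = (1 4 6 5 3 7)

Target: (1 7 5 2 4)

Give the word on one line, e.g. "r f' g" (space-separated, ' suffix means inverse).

  after f': (2 6)
  after r: (1 7 5 2 4)

f' r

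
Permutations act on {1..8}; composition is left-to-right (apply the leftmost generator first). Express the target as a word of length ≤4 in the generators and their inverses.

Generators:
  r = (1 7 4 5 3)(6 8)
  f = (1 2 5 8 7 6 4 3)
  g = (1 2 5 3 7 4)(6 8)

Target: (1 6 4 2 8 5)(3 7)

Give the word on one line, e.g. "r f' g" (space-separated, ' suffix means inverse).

f' f' r' f

  after f': (1 3 4 6 7 8 5 2)
  after f': (1 4 7 5)(2 3 6 8)
  after r': (1 7 4)(2 5 3 8)
  after f: (1 6 4 2 8 5)(3 7)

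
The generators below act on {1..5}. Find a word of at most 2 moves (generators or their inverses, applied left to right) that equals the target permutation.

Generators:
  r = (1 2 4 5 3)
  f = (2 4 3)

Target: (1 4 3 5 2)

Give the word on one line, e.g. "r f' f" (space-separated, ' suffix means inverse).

r' f'

  after r': (1 3 5 4 2)
  after f': (1 4 3 5 2)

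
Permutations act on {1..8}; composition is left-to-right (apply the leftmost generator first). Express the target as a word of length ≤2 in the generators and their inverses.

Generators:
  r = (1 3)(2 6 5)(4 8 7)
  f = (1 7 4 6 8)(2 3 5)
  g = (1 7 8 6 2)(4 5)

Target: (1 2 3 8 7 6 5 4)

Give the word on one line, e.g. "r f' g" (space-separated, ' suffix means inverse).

r' f'

  after r': (1 3)(2 5 6)(4 7 8)
  after f': (1 2 3 8 7 6 5 4)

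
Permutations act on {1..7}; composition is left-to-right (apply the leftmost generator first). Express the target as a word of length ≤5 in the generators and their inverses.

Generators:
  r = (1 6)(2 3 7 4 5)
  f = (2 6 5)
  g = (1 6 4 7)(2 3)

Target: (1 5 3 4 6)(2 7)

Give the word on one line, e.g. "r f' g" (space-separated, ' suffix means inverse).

  after r': (1 6)(2 5 4 7 3)
  after r': (2 4 3 5 7)
  after r': (1 6)(2 7 5 3 4)
  after f: (1 5 3 4 6)(2 7)

r' r' r' f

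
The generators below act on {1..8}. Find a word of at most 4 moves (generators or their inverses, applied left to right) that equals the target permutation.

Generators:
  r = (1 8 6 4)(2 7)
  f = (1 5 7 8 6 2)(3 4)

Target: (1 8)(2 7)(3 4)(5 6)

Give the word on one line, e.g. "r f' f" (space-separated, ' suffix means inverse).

f f f

  after f: (1 5 7 8 6 2)(3 4)
  after f: (1 7 6)(2 5 8)
  after f: (1 8)(2 7)(3 4)(5 6)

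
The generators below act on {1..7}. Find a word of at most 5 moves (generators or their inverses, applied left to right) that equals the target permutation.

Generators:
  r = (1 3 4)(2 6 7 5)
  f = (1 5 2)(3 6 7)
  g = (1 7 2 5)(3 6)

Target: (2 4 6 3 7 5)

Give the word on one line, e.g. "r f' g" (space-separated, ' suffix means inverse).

  after f': (1 2 5)(3 7 6)
  after f': (1 5 2)(3 6 7)
  after r': (1 7)(2 4 3)
  after g': (2 4 6 3 7 5)

f' f' r' g'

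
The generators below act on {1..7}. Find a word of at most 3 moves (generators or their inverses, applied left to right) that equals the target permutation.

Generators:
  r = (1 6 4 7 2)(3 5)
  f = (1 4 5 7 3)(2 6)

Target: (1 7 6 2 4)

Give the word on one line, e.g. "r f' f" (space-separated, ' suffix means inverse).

r' r'

  after r': (1 2 7 4 6)(3 5)
  after r': (1 7 6 2 4)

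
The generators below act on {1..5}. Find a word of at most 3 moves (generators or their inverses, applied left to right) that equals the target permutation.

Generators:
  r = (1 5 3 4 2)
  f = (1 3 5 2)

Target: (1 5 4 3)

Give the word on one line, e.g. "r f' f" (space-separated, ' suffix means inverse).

f r'

  after f: (1 3 5 2)
  after r': (1 5 4 3)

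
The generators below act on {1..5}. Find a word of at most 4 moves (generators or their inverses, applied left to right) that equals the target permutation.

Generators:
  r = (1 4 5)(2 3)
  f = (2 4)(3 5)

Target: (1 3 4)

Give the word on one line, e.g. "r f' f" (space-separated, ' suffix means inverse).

  after f': (2 4)(3 5)
  after r: (1 4 3)(2 5)
  after f: (1 2 3)(4 5)
  after r: (1 3 4)

f' r f r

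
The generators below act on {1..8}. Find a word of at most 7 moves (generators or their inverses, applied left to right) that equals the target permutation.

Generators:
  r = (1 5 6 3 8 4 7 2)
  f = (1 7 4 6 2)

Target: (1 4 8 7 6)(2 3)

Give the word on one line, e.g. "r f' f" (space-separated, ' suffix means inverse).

  after r': (1 2 7 4 8 3 6 5)
  after r': (1 7 8 6)(2 4 3 5)
  after f: (1 4 3 5)(2 6 7 8)
  after r: (1 7 4 8)(2 3 6)
  after f: (1 4 8 7 6)(2 3)

r' r' f r f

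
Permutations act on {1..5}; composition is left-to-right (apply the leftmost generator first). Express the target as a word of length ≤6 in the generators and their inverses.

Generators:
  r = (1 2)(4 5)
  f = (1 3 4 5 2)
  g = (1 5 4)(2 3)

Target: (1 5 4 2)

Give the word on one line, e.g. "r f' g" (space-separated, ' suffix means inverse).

  after r: (1 2)(4 5)
  after f': (1 5 3)
  after f': (1 4 3 2 5)
  after g': (1 5 4 2)

r f' f' g'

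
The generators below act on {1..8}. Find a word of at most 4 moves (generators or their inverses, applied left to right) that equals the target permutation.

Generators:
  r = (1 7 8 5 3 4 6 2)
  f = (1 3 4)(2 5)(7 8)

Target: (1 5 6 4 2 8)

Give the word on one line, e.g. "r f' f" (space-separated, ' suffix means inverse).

f r'

  after f: (1 3 4)(2 5)(7 8)
  after r': (1 5 6 4 2 8)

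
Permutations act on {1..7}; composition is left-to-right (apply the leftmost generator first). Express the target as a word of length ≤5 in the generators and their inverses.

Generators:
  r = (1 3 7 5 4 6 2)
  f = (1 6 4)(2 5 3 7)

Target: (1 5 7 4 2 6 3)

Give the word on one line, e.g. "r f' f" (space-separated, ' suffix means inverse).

  after r: (1 3 7 5 4 6 2)
  after f: (1 7 3 2 6 5)
  after r': (1 3 6 7)(2 4 5)
  after f': (1 5 7 4 2 6 3)

r f r' f'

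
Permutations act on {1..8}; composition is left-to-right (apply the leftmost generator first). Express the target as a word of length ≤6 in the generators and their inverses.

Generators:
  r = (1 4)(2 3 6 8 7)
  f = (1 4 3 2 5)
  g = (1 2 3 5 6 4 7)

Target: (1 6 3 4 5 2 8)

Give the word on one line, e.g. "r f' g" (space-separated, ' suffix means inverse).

g' r' g r'

  after g': (1 7 4 6 5 3 2)
  after r': (1 8 6 5 2 4 3 7)
  after g: (1 8 4 5 3)(2 7)
  after r': (1 6 3 4 5 2 8)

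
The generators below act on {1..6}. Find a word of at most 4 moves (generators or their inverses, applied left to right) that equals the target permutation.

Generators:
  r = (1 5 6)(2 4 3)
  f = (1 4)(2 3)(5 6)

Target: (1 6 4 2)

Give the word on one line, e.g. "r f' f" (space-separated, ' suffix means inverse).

r f'

  after r: (1 5 6)(2 4 3)
  after f': (1 6 4 2)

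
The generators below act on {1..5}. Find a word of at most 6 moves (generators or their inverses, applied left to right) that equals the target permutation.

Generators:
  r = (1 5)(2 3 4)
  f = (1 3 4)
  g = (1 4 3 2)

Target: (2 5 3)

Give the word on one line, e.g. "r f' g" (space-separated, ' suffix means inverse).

r f f r'

  after r: (1 5)(2 3 4)
  after f: (1 5 3)(2 4)
  after f: (1 5 4 2)
  after r': (2 5 3)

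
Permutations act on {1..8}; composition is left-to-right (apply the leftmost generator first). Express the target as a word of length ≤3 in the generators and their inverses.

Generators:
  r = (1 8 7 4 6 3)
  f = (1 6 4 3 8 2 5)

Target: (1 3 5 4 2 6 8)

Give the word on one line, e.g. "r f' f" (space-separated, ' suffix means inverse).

  after f: (1 6 4 3 8 2 5)
  after f: (1 4 8 5 6 3 2)
  after f: (1 3 5 4 2 6 8)

f f f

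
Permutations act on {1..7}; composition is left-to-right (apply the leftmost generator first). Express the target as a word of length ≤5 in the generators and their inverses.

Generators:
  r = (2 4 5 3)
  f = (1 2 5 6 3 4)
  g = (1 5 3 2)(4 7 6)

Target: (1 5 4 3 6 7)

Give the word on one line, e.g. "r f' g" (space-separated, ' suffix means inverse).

  after r: (2 4 5 3)
  after g: (1 5 2 7 6 4 3)
  after g: (1 3 5)(2 6 7 4)
  after f: (1 4 5 2 3 6 7)
  after r: (1 5 4 3 6 7)

r g g f r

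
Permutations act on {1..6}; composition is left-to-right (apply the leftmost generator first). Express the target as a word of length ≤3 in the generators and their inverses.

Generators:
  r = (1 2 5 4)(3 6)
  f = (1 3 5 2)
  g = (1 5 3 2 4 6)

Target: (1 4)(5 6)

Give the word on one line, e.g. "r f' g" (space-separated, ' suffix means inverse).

  after g: (1 5 3 2 4 6)
  after r: (1 4 3 5 6 2)
  after f': (1 4)(5 6)

g r f'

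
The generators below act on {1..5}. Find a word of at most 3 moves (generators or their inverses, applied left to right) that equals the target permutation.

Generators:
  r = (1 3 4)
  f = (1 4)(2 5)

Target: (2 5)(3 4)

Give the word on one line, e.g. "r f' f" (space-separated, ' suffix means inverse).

r r f

  after r: (1 3 4)
  after r: (1 4 3)
  after f: (2 5)(3 4)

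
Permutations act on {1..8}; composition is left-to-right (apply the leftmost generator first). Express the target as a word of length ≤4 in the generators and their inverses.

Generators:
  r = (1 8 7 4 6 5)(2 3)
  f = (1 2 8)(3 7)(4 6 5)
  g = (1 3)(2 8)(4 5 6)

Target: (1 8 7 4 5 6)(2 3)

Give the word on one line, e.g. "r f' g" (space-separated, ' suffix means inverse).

g g r

  after g: (1 3)(2 8)(4 5 6)
  after g: (4 6 5)
  after r: (1 8 7 4 5 6)(2 3)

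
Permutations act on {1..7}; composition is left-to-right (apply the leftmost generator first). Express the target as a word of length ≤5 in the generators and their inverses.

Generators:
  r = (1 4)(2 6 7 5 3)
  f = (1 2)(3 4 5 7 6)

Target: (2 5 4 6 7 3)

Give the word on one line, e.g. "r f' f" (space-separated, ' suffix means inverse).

f' r f f r

  after f': (1 2)(3 6 7 5 4)
  after r: (1 6 5)(2 4)(3 7)
  after f: (1 3 6 7 4)(2 5)
  after f: (1 4 2 7 5)
  after r: (2 5 4 6 7 3)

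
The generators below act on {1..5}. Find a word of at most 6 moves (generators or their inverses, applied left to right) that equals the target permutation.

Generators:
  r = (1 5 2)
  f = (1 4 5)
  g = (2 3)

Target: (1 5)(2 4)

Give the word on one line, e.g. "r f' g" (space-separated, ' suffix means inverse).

  after r: (1 5 2)
  after f': (1 4)(2 5)
  after r': (1 4 2)
  after f: (1 5)(2 4)

r f' r' f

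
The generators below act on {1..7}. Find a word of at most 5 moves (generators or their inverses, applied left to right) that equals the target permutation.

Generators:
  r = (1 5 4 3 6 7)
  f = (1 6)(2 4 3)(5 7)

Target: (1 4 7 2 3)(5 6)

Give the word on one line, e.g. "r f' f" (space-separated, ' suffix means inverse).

  after r': (1 7 6 3 4 5)
  after r': (1 6 4)(3 5 7)
  after r': (1 3)(4 7)(5 6)
  after f: (1 2 4 5)(3 6 7)
  after f: (1 4 7 2 3)(5 6)

r' r' r' f f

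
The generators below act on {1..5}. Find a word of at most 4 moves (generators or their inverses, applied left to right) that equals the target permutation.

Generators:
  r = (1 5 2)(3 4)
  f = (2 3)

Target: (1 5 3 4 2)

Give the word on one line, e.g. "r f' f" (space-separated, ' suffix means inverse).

  after r: (1 5 2)(3 4)
  after f: (1 5 3 4 2)

r f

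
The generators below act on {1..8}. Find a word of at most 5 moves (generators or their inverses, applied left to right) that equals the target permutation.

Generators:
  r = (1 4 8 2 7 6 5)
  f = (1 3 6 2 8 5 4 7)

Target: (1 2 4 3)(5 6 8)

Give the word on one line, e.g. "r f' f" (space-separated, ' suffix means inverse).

  after r': (1 5 6 7 2 8 4)
  after f: (1 4 3 6)(2 5)(7 8)
  after r: (1 8 6 4 3 5 7 2)
  after r: (1 2 4 3)(5 6 8)

r' f r r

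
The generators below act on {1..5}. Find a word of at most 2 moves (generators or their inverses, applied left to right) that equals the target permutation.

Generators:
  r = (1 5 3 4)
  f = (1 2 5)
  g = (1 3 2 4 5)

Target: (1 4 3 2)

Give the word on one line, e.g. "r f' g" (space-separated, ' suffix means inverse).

  after r': (1 4 3 5)
  after f': (1 4 3 2)

r' f'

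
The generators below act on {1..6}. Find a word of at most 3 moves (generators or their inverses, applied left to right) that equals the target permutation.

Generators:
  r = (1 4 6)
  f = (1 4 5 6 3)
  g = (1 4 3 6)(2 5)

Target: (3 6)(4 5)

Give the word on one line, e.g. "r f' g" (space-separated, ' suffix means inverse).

  after f: (1 4 5 6 3)
  after r': (3 6)(4 5)

f r'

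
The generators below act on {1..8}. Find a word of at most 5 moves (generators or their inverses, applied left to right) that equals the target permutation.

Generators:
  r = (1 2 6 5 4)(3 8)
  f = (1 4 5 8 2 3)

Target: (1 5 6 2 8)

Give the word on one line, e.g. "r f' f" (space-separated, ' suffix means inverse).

  after r: (1 2 6 5 4)(3 8)
  after f: (1 3 2 6 8)
  after r': (1 8 4 5 6 3)
  after f': (1 5 6 2 8)

r f r' f'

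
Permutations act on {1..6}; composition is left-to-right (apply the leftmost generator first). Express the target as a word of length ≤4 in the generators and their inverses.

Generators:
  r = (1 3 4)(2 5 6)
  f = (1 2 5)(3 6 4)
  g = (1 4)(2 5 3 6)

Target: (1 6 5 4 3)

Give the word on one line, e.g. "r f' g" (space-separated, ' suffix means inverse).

  after r': (1 4 3)(2 6 5)
  after g: (3 4 6)
  after f: (1 2 5)
  after r': (1 6 5 4 3)

r' g f r'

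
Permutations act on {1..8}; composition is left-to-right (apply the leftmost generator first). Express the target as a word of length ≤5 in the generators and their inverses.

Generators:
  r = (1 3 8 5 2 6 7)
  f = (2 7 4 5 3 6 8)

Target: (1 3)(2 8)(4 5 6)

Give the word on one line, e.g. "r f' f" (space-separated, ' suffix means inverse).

  after f': (2 8 6 3 5 4 7)
  after f': (2 6 5 7 8 3 4)
  after f': (2 3 7 6 4 8 5)
  after r: (1 3)(2 8)(4 5 6)

f' f' f' r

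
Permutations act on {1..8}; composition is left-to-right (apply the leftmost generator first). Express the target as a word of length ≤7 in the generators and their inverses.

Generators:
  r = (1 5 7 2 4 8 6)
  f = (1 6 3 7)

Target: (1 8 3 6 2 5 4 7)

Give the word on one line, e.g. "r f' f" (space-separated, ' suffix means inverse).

r f r' r' r'

  after r: (1 5 7 2 4 8 6)
  after f: (1 5)(2 4 8 3 7)
  after r': (3 5 6 8)
  after r': (1 6 4 2 7 5 8 3)
  after r': (1 8 3 6 2 5 4 7)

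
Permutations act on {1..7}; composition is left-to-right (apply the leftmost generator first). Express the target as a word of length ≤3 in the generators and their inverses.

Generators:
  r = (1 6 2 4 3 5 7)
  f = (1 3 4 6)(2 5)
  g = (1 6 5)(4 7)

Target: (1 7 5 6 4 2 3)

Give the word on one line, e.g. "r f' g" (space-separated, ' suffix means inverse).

  after r': (1 7 5 3 4 2 6)
  after f: (1 7 2)(3 6)(4 5)
  after f: (1 7 5 6 4 2 3)

r' f f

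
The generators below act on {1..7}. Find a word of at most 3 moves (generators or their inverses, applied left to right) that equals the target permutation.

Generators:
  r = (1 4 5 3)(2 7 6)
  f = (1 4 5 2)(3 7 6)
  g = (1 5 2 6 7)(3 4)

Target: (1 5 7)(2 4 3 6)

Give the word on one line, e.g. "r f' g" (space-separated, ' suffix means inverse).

  after f: (1 4 5 2)(3 7 6)
  after r': (2 3)(5 6)
  after g: (1 5 7)(2 4 3 6)

f r' g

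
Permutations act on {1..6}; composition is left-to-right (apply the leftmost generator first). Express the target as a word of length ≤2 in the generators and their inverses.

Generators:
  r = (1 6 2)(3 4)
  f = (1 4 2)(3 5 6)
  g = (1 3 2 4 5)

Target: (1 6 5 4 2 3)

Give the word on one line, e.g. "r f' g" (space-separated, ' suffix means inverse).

  after f': (1 2 4)(3 6 5)
  after r': (1 6 5 4 2 3)

f' r'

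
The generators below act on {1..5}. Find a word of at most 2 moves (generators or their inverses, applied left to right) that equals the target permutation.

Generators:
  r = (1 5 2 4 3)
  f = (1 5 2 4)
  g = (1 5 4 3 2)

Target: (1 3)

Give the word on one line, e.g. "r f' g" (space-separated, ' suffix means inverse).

f' r

  after f': (1 4 2 5)
  after r: (1 3)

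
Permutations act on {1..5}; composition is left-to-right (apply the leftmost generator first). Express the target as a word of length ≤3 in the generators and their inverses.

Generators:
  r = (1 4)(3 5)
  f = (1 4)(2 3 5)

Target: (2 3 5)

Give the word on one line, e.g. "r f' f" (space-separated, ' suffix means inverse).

f' f'

  after f': (1 4)(2 5 3)
  after f': (2 3 5)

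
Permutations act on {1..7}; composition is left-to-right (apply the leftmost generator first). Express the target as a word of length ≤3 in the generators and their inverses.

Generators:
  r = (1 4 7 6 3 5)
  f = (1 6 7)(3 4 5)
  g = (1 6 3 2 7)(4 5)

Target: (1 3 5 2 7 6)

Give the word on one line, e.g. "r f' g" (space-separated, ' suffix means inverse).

f g

  after f: (1 6 7)(3 4 5)
  after g: (1 3 5 2 7 6)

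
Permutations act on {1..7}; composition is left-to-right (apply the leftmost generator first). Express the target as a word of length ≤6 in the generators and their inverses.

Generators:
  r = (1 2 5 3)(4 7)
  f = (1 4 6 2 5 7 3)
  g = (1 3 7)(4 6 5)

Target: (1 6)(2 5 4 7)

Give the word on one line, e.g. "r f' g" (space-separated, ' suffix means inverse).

f' g' f g

  after f': (1 3 7 5 2 6 4)
  after g': (2 4 7 6 5)
  after f: (1 4 3)(2 6 7)
  after g: (1 6)(2 5 4 7)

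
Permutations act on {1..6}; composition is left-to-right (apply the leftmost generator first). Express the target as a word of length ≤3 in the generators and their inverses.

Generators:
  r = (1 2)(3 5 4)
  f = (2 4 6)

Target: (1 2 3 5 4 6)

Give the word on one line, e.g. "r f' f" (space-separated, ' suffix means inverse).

f' f' r

  after f': (2 6 4)
  after f': (2 4 6)
  after r: (1 2 3 5 4 6)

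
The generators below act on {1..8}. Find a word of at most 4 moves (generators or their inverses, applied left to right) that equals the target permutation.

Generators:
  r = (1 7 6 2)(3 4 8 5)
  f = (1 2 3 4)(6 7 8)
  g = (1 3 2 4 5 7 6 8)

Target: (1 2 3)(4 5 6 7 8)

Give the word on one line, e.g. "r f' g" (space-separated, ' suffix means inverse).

  after g: (1 3 2 4 5 7 6 8)
  after f': (1 2 3)(4 5 6 7 8)

g f'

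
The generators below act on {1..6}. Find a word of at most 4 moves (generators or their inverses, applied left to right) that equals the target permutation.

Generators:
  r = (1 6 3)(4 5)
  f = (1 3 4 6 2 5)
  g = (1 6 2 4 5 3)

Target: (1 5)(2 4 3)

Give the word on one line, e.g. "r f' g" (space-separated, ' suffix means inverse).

  after r': (1 3 6)(4 5)
  after f: (1 4)(2 5 6 3)
  after r': (1 5)(2 4 3)

r' f r'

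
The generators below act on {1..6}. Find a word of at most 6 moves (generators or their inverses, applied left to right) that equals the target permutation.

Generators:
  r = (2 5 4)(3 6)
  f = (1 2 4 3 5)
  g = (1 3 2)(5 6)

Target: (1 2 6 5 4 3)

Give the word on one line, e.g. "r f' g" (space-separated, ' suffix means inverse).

  after r': (2 4 5)(3 6)
  after g': (1 2 4 6)(3 5)
  after f: (1 4 6 2 3)
  after r: (1 2 6 5 4 3)

r' g' f r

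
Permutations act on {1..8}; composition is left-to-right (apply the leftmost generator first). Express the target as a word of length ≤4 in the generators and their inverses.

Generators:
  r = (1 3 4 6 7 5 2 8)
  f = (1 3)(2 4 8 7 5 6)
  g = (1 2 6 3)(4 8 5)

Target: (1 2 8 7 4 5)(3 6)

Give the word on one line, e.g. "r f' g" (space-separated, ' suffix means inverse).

  after f: (1 3)(2 4 8 7 5 6)
  after g': (1 6)(2 5)(7 8)
  after g': (1 2 8 7 4 5)(3 6)

f g' g'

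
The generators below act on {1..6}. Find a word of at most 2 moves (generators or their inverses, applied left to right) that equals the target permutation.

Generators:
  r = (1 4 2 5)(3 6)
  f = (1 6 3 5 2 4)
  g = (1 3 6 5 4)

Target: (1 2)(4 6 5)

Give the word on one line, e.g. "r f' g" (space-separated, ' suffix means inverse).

r' f

  after r': (1 5 2 4)(3 6)
  after f: (1 2)(4 6 5)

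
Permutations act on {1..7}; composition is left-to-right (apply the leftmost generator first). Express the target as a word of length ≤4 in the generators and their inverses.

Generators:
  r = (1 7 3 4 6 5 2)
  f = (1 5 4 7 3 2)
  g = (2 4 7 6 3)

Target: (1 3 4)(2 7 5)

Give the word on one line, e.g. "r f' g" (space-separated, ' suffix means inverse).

f' f'

  after f': (1 2 3 7 4 5)
  after f': (1 3 4)(2 7 5)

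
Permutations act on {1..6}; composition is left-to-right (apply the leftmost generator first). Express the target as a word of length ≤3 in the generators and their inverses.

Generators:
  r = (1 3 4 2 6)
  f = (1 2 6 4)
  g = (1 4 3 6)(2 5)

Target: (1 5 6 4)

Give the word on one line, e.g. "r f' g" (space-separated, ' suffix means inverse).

g' f' g'

  after g': (1 6 3 4)(2 5)
  after f': (1 2 5)(3 6)
  after g': (1 5 6 4)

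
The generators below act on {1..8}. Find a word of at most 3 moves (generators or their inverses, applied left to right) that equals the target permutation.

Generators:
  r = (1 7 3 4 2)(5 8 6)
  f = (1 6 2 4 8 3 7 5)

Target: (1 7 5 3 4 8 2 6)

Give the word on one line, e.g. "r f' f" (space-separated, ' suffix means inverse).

r f' r'

  after r: (1 7 3 4 2)(5 8 6)
  after f': (1 3 2 5 4 6 7 8)
  after r': (1 7 5 3 4 8 2 6)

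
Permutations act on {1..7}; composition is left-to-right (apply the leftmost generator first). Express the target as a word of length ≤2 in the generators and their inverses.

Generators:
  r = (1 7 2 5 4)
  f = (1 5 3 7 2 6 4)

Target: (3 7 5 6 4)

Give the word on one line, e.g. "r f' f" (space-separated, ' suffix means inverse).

  after r': (1 4 5 2 7)
  after f: (3 7 5 6 4)

r' f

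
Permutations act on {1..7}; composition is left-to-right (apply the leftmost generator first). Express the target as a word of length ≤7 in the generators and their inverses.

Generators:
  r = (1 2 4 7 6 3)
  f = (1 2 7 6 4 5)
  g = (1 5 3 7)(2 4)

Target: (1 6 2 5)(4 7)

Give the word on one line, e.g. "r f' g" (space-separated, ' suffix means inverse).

  after r': (1 3 6 7 4 2)
  after r': (1 6 4)(2 3 7)
  after g: (1 6 2 7 4 5 3)
  after g: (1 6 4 3 5 7 2)
  after g: (1 6 2 5)(4 7)

r' r' g g g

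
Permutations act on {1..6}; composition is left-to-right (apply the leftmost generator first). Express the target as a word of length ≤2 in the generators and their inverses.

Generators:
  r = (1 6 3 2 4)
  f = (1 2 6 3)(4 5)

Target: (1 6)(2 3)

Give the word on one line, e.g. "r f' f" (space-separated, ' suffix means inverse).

  after f': (1 3 6 2)(4 5)
  after f': (1 6)(2 3)

f' f'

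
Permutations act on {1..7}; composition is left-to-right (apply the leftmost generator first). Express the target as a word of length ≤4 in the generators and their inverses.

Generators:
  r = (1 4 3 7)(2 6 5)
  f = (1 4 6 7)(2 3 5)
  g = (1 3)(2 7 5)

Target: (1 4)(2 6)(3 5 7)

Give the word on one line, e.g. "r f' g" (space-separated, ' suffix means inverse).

g r' r' f

  after g: (1 3)(2 7 5)
  after r': (1 4)(2 3 7 6)
  after r': (2 4 7)(5 6)
  after f: (1 4)(2 6)(3 5 7)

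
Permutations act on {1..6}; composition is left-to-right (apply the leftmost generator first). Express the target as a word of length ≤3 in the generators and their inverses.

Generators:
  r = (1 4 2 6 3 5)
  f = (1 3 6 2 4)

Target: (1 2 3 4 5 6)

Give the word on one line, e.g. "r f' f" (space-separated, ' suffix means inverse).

  after f: (1 3 6 2 4)
  after r': (1 6 4 5 3 2)
  after f: (1 2 3 4 5 6)

f r' f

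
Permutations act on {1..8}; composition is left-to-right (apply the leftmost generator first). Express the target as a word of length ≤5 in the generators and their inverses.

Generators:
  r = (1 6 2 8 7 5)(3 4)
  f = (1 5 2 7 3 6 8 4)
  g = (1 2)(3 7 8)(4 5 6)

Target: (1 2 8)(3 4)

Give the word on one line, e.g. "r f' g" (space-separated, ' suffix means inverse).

g' g' r' f

  after g': (1 2)(3 8 7)(4 6 5)
  after g': (3 7 8)(4 5 6)
  after r': (1 5)(2 6 3 8 4 7)
  after f: (1 2 8)(3 4)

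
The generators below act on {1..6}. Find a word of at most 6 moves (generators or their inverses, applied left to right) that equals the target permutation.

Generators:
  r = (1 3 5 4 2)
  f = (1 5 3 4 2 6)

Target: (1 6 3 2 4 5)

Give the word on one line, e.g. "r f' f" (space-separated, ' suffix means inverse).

r f' f' f'

  after r: (1 3 5 4 2)
  after f': (1 5 3)(2 6)
  after f': (3 6 4)
  after f': (1 6 3 2 4 5)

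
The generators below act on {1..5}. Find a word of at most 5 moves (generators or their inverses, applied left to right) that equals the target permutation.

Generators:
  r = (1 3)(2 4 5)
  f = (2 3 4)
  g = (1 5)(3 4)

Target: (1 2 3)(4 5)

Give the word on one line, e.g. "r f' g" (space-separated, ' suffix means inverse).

g' r g'

  after g': (1 5)(3 4)
  after r: (1 2 4)(3 5)
  after g': (1 2 3)(4 5)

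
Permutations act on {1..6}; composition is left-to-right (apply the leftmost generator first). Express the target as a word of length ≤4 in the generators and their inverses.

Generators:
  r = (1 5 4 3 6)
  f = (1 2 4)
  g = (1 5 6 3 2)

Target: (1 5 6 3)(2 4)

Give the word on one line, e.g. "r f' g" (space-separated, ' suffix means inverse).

  after g: (1 5 6 3 2)
  after f: (1 5 6 3 4)
  after f: (1 5 6 3)(2 4)

g f f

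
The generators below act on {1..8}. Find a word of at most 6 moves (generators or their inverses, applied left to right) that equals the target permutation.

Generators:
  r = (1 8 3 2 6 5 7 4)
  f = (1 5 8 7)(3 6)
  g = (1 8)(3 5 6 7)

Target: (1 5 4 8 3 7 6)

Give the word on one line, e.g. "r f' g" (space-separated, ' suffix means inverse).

g r g g r

  after g: (1 8)(3 5 6 7)
  after r: (1 3 7 2 6 4)
  after g: (1 5 6 4 8)(2 7)
  after g: (1 6 4)(2 3 5 7)
  after r: (1 5 4 8 3 7 6)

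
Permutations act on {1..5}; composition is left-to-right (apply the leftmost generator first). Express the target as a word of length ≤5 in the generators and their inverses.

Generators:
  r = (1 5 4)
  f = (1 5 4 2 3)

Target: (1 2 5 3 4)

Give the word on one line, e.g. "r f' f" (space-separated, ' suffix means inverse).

  after r: (1 5 4)
  after f': (2 4 3)
  after f': (1 3 4 2 5)
  after f': (1 2)(3 5)
  after r: (1 2 5 3 4)

r f' f' f' r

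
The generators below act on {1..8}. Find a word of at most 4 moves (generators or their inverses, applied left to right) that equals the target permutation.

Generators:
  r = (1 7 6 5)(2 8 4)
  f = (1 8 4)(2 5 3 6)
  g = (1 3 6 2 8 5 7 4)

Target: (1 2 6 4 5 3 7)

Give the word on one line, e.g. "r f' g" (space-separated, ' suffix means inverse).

f r'

  after f: (1 8 4)(2 5 3 6)
  after r': (1 2 6 4 5 3 7)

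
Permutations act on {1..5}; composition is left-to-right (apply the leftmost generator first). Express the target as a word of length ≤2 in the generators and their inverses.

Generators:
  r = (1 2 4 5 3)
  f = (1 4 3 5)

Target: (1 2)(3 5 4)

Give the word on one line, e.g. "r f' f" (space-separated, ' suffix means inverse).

  after r: (1 2 4 5 3)
  after f': (1 2)(3 5 4)

r f'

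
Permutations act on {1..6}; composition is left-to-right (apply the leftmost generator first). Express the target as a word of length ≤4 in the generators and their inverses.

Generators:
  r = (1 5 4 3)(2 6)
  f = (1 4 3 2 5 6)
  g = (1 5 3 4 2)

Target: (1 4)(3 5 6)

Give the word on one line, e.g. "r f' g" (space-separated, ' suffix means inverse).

f' r g'

  after f': (1 6 5 2 3 4)
  after r: (1 2)(4 5 6)
  after g': (1 4)(3 5 6)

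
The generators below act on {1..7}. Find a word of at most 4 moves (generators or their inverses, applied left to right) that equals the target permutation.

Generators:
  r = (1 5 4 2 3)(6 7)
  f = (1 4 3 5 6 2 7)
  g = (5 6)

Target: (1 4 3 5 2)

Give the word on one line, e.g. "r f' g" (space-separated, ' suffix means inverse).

  after r: (1 5 4 2 3)(6 7)
  after r: (1 4 3 5 2)

r r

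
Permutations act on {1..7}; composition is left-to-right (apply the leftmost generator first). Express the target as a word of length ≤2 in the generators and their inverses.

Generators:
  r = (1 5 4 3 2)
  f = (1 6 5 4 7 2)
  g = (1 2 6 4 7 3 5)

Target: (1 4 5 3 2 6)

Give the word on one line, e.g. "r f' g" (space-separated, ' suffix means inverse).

  after g': (1 5 3 7 4 6 2)
  after f: (1 4 5 3 2 6)

g' f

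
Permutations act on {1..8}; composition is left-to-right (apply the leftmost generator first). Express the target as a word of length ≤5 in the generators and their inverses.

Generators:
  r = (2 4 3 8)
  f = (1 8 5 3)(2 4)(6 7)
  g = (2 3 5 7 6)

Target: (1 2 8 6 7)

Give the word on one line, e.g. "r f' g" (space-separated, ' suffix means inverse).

  after f: (1 8 5 3)(2 4)(6 7)
  after r: (1 2 3)(5 8)(6 7)
  after g: (1 3)(2 5 8 7)
  after r': (1 4 2 5 3)(7 8)
  after f': (1 2 8 6 7)

f r g r' f'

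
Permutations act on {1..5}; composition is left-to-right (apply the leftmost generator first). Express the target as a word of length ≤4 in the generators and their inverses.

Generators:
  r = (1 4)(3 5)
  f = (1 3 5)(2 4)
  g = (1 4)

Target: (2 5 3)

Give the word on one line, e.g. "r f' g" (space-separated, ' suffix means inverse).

f' r' f'

  after f': (1 5 3)(2 4)
  after r': (1 3 4 2)
  after f': (2 5 3)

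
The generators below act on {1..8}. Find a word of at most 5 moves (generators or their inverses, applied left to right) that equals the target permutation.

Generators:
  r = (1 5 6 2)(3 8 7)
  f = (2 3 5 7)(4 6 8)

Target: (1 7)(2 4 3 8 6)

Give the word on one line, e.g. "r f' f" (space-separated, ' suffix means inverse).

f r f

  after f: (2 3 5 7)(4 6 8)
  after r: (1 5 3 6 7)(2 8 4)
  after f: (1 7)(2 4 3 8 6)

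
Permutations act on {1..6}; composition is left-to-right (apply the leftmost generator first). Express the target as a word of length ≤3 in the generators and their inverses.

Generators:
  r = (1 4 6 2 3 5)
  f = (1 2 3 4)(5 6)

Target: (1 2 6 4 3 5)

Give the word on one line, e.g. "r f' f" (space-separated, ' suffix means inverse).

  after f': (1 4 3 2)(5 6)
  after r': (2 5 4)(3 6)
  after f: (1 2 6 4 3 5)

f' r' f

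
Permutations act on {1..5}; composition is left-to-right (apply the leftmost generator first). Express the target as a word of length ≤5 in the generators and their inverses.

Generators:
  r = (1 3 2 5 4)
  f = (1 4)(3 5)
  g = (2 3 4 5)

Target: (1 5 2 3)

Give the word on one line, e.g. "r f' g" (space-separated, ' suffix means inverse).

  after g': (2 5 4 3)
  after r': (1 4)
  after r': (1 5 2 3)

g' r' r'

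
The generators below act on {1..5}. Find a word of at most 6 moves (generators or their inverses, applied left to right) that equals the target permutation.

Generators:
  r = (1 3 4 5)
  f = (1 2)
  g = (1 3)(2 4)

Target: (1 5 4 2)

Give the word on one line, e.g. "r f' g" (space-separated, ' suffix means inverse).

r g' r' f' g

  after r: (1 3 4 5)
  after g': (2 4 5 3)
  after r': (1 5)(2 3)
  after f': (1 5 2 3)
  after g: (1 5 4 2)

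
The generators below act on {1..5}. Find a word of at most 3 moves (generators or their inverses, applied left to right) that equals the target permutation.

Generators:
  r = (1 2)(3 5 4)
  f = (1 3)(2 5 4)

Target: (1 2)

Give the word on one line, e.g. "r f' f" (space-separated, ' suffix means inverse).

r r r

  after r: (1 2)(3 5 4)
  after r: (3 4 5)
  after r: (1 2)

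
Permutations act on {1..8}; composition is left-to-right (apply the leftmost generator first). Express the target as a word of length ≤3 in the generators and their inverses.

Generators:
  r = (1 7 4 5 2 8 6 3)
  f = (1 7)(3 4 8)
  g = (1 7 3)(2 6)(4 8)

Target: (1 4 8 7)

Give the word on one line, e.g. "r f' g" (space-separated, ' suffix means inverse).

  after g': (1 3 7)(2 6)(4 8)
  after f': (1 8 3)(2 6)
  after g': (1 4 8 7)

g' f' g'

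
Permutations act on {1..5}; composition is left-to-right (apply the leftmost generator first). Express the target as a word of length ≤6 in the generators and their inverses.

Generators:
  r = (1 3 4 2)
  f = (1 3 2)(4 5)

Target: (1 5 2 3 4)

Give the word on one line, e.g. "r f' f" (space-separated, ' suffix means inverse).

  after r': (1 2 4 3)
  after r': (1 4)(2 3)
  after f': (1 5 4 2)
  after r: (1 5 2 3 4)

r' r' f' r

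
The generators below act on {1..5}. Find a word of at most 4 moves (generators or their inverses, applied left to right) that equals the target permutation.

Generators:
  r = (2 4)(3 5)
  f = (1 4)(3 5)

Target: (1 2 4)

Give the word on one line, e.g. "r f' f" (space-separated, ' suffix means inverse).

  after f': (1 4)(3 5)
  after r': (1 2 4)

f' r'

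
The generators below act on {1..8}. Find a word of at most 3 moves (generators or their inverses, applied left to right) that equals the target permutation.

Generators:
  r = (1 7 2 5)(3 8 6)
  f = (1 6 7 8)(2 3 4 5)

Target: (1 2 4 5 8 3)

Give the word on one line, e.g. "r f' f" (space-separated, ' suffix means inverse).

f f r

  after f: (1 6 7 8)(2 3 4 5)
  after f: (1 7)(2 4)(3 5)(6 8)
  after r: (1 2 4 5 8 3)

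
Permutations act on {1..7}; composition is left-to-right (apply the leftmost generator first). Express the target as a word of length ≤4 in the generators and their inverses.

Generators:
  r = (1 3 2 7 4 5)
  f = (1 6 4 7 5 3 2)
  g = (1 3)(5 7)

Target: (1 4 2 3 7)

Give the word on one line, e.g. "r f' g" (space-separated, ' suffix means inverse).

  after r': (1 5 4 7 2 3)
  after r': (1 4 2)(3 5 7)
  after g': (1 4 2 3 7)

r' r' g'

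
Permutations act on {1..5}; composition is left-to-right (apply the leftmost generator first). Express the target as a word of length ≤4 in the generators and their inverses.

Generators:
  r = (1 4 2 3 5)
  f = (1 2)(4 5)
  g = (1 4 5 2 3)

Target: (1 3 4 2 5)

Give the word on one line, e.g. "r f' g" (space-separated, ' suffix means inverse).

  after g: (1 4 5 2 3)
  after r': (3 5 4)
  after g': (1 3 4 2 5)

g r' g'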